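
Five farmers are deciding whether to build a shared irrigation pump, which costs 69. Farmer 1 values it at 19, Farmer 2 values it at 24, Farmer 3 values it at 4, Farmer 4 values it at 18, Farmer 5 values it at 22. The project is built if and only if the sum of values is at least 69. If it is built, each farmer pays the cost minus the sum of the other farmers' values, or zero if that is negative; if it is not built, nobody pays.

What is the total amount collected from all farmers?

Total value 87 ≥ cost 69, so it is built.
Farmer 1: others sum to 68; max(0, 69 - 68) = 1.
Farmer 2: others sum to 63; max(0, 69 - 63) = 6.
Farmer 3: others sum to 83; max(0, 69 - 83) = 0.
Farmer 4: others sum to 69; max(0, 69 - 69) = 0.
Farmer 5: others sum to 65; max(0, 69 - 65) = 4.
Total collected = 1 + 6 + 0 + 0 + 4 = 11.

11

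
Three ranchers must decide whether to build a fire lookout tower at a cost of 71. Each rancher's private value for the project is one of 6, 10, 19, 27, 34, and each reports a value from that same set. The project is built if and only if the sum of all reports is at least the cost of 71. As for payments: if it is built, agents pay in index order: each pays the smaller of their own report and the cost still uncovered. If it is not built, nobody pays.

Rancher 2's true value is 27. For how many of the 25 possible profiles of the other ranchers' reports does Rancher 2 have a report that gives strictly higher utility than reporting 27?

Others report (19, 34): truth gives 0; report 19 gives 8 > 0. Violating.
Others report (27, 27): truth gives 0; report 19 gives 8 > 0. Violating.
Others report (27, 34): truth gives 0; report 10 gives 17 > 0. Violating.
Others report (34, 19): truth gives 0; report 19 gives 8 > 0. Violating.
Others report (6, 6): truth gives 0; no alternative beats it.
Others report (6, 10): truth gives 0; no alternative beats it.
(Checking all 25 profiles: 6 have a profitable deviation, 19 do not.)

6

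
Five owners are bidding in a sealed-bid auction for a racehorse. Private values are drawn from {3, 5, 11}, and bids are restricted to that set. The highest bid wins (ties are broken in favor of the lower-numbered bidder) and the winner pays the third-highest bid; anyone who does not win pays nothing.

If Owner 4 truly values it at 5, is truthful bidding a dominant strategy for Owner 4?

Consider the case where Owner 1 bids 3, Owner 2 bids 3, Owner 3 bids 3 and Owner 5 bids 11.
Truthful bid 5: loses, pays 0, utility 0.
Bid 11 instead: wins, pays 3, utility 5 - 3 = 2.
Since 2 > 0, bidding 11 is strictly better here, so truthful bidding is not dominant.

No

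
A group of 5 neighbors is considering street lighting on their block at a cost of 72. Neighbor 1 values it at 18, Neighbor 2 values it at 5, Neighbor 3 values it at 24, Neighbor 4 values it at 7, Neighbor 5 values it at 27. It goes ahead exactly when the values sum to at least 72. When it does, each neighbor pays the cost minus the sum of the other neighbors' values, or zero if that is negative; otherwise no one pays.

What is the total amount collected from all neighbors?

42

Total value 81 ≥ cost 72, so it is built.
Neighbor 1: others sum to 63; max(0, 72 - 63) = 9.
Neighbor 2: others sum to 76; max(0, 72 - 76) = 0.
Neighbor 3: others sum to 57; max(0, 72 - 57) = 15.
Neighbor 4: others sum to 74; max(0, 72 - 74) = 0.
Neighbor 5: others sum to 54; max(0, 72 - 54) = 18.
Total collected = 9 + 0 + 15 + 0 + 18 = 42.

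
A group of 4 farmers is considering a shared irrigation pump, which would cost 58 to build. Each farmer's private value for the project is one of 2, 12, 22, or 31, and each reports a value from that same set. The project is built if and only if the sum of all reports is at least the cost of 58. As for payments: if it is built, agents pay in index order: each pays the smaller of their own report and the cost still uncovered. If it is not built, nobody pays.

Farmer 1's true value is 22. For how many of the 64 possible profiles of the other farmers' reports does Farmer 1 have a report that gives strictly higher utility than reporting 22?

38

Others report (2, 22, 22): truth gives 0; report 12 gives 10 > 0. Violating.
Others report (2, 22, 31): truth gives 0; report 12 gives 10 > 0. Violating.
Others report (2, 31, 22): truth gives 0; report 12 gives 10 > 0. Violating.
Others report (2, 31, 31): truth gives 0; report 2 gives 20 > 0. Violating.
Others report (2, 2, 2): truth gives 0; no alternative beats it.
Others report (2, 2, 12): truth gives 0; no alternative beats it.
(Checking all 64 profiles: 38 have a profitable deviation, 26 do not.)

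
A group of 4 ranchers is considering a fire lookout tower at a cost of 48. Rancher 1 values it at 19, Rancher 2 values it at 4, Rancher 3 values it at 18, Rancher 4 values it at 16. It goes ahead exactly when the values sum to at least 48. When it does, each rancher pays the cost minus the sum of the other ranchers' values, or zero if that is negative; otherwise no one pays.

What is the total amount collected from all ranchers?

26

Total value 57 ≥ cost 48, so it is built.
Rancher 1: others sum to 38; max(0, 48 - 38) = 10.
Rancher 2: others sum to 53; max(0, 48 - 53) = 0.
Rancher 3: others sum to 39; max(0, 48 - 39) = 9.
Rancher 4: others sum to 41; max(0, 48 - 41) = 7.
Total collected = 10 + 0 + 9 + 7 = 26.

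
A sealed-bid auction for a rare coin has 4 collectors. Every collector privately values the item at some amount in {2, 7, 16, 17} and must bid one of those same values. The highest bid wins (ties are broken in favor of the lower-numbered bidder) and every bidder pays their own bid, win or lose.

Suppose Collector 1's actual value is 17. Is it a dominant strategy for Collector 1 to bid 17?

No

Consider the case where Collector 2 bids 2, Collector 3 bids 2 and Collector 4 bids 2.
Truthful bid 17: wins, pays 17, utility 17 - 17 = 0.
Bid 2 instead: wins, pays 2, utility 17 - 2 = 15.
Since 15 > 0, bidding 2 is strictly better here, so truthful bidding is not dominant.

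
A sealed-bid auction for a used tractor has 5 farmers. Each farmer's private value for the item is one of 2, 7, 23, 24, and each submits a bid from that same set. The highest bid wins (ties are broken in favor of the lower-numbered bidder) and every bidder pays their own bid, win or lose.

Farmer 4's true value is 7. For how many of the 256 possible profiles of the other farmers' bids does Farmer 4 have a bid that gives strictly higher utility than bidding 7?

Others bid (2, 2, 2, 23): truth gives -7; bid 2 gives -2 > -7. Violating.
Others bid (2, 2, 2, 24): truth gives -7; bid 2 gives -2 > -7. Violating.
Others bid (2, 2, 7, 2): truth gives -7; bid 2 gives -2 > -7. Violating.
Others bid (2, 2, 7, 7): truth gives -7; bid 2 gives -2 > -7. Violating.
Others bid (2, 2, 2, 2): truth gives 0; no alternative beats it.
Others bid (2, 2, 2, 7): truth gives 0; no alternative beats it.
(Checking all 256 profiles: 254 have a profitable deviation, 2 do not.)

254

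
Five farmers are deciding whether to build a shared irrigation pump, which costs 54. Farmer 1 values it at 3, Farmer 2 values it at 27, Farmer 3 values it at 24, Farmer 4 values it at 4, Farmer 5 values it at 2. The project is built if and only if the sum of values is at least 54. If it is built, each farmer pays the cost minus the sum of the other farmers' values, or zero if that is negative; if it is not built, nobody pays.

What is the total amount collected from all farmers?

39

Total value 60 ≥ cost 54, so it is built.
Farmer 1: others sum to 57; max(0, 54 - 57) = 0.
Farmer 2: others sum to 33; max(0, 54 - 33) = 21.
Farmer 3: others sum to 36; max(0, 54 - 36) = 18.
Farmer 4: others sum to 56; max(0, 54 - 56) = 0.
Farmer 5: others sum to 58; max(0, 54 - 58) = 0.
Total collected = 0 + 21 + 18 + 0 + 0 = 39.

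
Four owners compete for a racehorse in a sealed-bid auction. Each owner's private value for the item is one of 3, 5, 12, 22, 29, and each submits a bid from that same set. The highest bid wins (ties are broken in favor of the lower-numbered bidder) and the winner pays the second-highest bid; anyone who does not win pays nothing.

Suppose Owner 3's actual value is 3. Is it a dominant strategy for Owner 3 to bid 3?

Yes

Check each profile of the others' bids and compare truth against every alternative bid.
Others bid (3, 3, 5): truth gives 0, best alternative gives -2.
Others bid (3, 3, 3): truth gives 0, best alternative gives 0.
Others bid (3, 3, 12): truth gives 0, best alternative gives 0.
Others bid (3, 3, 22): truth gives 0, best alternative gives 0.
Others bid (3, 3, 29): truth gives 0, best alternative gives 0.
Others bid (3, 5, 3): truth gives 0, best alternative gives 0.
(Remaining 119 profiles checked similarly; truth is weakly best in each.)
In every case the truthful bid is at least as good as any alternative, so it is a dominant strategy.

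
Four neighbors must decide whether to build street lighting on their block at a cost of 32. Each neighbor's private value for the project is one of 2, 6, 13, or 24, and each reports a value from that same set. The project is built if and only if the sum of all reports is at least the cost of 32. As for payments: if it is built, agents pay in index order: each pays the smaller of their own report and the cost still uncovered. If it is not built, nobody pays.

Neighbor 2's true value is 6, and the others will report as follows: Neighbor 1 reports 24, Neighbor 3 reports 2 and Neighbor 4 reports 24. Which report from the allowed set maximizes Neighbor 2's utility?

Report 2: project built, pays 2, utility 6 - 2 = 4.
Report 6: project built, pays 6, utility 6 - 6 = 0.
Report 13: project built, pays 8, utility 6 - 8 = -2.
Report 24: project built, pays 8, utility 6 - 8 = -2.
The best choice is 2 with utility 4.

2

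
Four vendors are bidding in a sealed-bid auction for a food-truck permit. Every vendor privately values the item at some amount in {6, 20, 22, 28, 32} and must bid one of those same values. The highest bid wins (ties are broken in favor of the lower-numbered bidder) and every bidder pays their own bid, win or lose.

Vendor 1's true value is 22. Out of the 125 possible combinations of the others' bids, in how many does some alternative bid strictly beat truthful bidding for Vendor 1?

Others bid (6, 6, 6): truth gives 0; bid 6 gives 16 > 0. Violating.
Others bid (6, 6, 20): truth gives 0; bid 20 gives 2 > 0. Violating.
Others bid (6, 6, 28): truth gives -22; bid 6 gives -6 > -22. Violating.
Others bid (6, 6, 32): truth gives -22; bid 6 gives -6 > -22. Violating.
Others bid (6, 6, 22): truth gives 0; no alternative beats it.
Others bid (6, 20, 22): truth gives 0; no alternative beats it.
(Checking all 125 profiles: 106 have a profitable deviation, 19 do not.)

106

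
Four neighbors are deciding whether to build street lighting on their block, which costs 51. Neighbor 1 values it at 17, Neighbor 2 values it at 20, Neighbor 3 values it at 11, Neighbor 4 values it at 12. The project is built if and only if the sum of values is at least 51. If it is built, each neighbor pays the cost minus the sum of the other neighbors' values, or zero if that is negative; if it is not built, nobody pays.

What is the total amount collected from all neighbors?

24

Total value 60 ≥ cost 51, so it is built.
Neighbor 1: others sum to 43; max(0, 51 - 43) = 8.
Neighbor 2: others sum to 40; max(0, 51 - 40) = 11.
Neighbor 3: others sum to 49; max(0, 51 - 49) = 2.
Neighbor 4: others sum to 48; max(0, 51 - 48) = 3.
Total collected = 8 + 11 + 2 + 3 = 24.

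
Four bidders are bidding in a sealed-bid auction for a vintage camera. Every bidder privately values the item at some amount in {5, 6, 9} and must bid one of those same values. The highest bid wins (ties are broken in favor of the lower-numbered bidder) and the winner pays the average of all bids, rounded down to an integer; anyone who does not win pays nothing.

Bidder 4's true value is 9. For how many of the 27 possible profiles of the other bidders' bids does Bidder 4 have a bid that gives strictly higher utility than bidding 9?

Others bid (5, 5, 5): truth gives 3; bid 6 gives 4 > 3. Violating.
Others bid (5, 5, 6): truth gives 3; no alternative beats it.
Others bid (5, 5, 9): truth gives 0; no alternative beats it.
(Checking all 27 profiles: 1 has a profitable deviation, 26 do not.)

1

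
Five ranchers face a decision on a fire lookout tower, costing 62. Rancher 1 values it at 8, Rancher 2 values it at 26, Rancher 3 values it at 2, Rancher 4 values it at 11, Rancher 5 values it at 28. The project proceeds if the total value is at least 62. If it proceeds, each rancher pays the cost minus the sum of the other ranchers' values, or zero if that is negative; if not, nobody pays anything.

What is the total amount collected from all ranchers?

Total value 75 ≥ cost 62, so it is built.
Rancher 1: others sum to 67; max(0, 62 - 67) = 0.
Rancher 2: others sum to 49; max(0, 62 - 49) = 13.
Rancher 3: others sum to 73; max(0, 62 - 73) = 0.
Rancher 4: others sum to 64; max(0, 62 - 64) = 0.
Rancher 5: others sum to 47; max(0, 62 - 47) = 15.
Total collected = 0 + 13 + 0 + 0 + 15 = 28.

28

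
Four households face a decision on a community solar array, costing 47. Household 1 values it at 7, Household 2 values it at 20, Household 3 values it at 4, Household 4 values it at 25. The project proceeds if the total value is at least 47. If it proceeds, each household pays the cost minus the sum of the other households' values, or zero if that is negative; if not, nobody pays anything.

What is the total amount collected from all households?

Total value 56 ≥ cost 47, so it is built.
Household 1: others sum to 49; max(0, 47 - 49) = 0.
Household 2: others sum to 36; max(0, 47 - 36) = 11.
Household 3: others sum to 52; max(0, 47 - 52) = 0.
Household 4: others sum to 31; max(0, 47 - 31) = 16.
Total collected = 0 + 11 + 0 + 16 = 27.

27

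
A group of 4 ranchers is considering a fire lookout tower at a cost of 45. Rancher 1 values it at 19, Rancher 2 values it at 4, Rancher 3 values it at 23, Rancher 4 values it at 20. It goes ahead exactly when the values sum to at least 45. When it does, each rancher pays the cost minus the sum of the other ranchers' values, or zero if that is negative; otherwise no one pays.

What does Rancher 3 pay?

Total value 66 ≥ cost 45, so the project is built.
The other ranchers' values sum to 43.
Cost minus that sum is 45 - 43 = 2.

2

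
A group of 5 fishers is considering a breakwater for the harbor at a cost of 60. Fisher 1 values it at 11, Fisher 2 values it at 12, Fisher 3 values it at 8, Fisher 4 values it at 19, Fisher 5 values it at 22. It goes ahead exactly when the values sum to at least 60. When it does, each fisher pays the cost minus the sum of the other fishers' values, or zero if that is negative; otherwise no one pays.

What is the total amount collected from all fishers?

17

Total value 72 ≥ cost 60, so it is built.
Fisher 1: others sum to 61; max(0, 60 - 61) = 0.
Fisher 2: others sum to 60; max(0, 60 - 60) = 0.
Fisher 3: others sum to 64; max(0, 60 - 64) = 0.
Fisher 4: others sum to 53; max(0, 60 - 53) = 7.
Fisher 5: others sum to 50; max(0, 60 - 50) = 10.
Total collected = 0 + 0 + 0 + 7 + 10 = 17.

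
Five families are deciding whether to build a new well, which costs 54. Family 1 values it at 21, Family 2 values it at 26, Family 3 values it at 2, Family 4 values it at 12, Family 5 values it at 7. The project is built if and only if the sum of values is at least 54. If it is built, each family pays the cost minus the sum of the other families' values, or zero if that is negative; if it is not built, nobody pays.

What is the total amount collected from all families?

19

Total value 68 ≥ cost 54, so it is built.
Family 1: others sum to 47; max(0, 54 - 47) = 7.
Family 2: others sum to 42; max(0, 54 - 42) = 12.
Family 3: others sum to 66; max(0, 54 - 66) = 0.
Family 4: others sum to 56; max(0, 54 - 56) = 0.
Family 5: others sum to 61; max(0, 54 - 61) = 0.
Total collected = 7 + 12 + 0 + 0 + 0 = 19.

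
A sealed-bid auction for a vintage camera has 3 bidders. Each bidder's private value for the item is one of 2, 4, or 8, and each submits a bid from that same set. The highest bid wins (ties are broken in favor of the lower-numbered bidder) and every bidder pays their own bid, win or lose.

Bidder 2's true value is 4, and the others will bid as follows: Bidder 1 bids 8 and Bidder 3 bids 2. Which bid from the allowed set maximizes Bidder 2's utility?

2

Bid 2: loses but pays 2, utility -2.
Bid 4: loses but pays 4, utility -4.
Bid 8: loses but pays 8, utility -8.
The best choice is 2 with utility -2.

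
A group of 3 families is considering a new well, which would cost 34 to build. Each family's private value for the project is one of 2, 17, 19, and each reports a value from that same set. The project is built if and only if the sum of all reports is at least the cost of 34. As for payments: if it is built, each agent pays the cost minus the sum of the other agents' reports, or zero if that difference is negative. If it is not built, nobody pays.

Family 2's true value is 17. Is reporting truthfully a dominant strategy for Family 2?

Yes

Check each profile of the others' reports and compare truth against every alternative report.
Others report (17, 17): truth gives 17, best alternative gives 17.
Others report (17, 19): truth gives 17, best alternative gives 17.
Others report (19, 17): truth gives 17, best alternative gives 17.
Others report (19, 19): truth gives 17, best alternative gives 17.
Others report (2, 19): truth gives 4, best alternative gives 4.
Others report (19, 2): truth gives 4, best alternative gives 4.
(Remaining 3 profiles checked similarly; truth is weakly best in each.)
In every case the truthful report is at least as good as any alternative, so it is a dominant strategy.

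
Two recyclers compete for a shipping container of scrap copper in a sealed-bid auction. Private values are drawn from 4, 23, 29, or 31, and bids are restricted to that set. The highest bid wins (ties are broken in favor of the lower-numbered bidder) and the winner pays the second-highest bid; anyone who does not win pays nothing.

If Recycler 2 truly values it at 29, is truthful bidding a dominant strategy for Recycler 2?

Check each profile of the others' bids and compare truth against every alternative bid.
Others bid (4): truth gives 25, best alternative gives 25.
Others bid (23): truth gives 6, best alternative gives 6.
Others bid (29): truth gives 0, best alternative gives 0.
Others bid (31): truth gives 0, best alternative gives 0.
In every case the truthful bid is at least as good as any alternative, so it is a dominant strategy.

Yes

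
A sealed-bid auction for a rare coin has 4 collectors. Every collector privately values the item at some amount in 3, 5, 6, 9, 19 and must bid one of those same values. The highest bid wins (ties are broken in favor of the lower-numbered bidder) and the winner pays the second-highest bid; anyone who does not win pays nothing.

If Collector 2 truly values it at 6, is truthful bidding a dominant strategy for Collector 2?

Check each profile of the others' bids and compare truth against every alternative bid.
Others bid (3, 3, 3): truth gives 3, best alternative gives 3.
Others bid (3, 3, 5): truth gives 1, best alternative gives 1.
Others bid (3, 5, 3): truth gives 1, best alternative gives 1.
Others bid (3, 5, 5): truth gives 1, best alternative gives 1.
Others bid (5, 3, 3): truth gives 1, best alternative gives 1.
Others bid (5, 3, 5): truth gives 1, best alternative gives 1.
(Remaining 119 profiles checked similarly; truth is weakly best in each.)
In every case the truthful bid is at least as good as any alternative, so it is a dominant strategy.

Yes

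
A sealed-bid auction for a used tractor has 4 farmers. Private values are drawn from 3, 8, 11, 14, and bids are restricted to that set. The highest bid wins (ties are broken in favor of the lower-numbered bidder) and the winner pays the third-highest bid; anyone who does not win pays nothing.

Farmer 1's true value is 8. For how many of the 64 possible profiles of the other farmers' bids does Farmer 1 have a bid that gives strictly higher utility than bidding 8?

Others bid (3, 3, 11): truth gives 0; bid 11 gives 5 > 0. Violating.
Others bid (3, 3, 14): truth gives 0; bid 14 gives 5 > 0. Violating.
Others bid (3, 11, 3): truth gives 0; bid 11 gives 5 > 0. Violating.
Others bid (3, 14, 3): truth gives 0; bid 14 gives 5 > 0. Violating.
Others bid (3, 3, 3): truth gives 5; no alternative beats it.
Others bid (3, 3, 8): truth gives 5; no alternative beats it.
(Checking all 64 profiles: 6 have a profitable deviation, 58 do not.)

6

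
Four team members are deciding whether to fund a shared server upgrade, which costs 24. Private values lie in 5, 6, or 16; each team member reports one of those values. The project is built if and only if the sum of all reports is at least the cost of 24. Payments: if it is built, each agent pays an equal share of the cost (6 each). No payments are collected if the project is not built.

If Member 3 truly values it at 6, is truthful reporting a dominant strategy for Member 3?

Yes

Check each profile of the others' reports and compare truth against every alternative report.
Others report (5, 5, 5): truth gives 0, best alternative gives 0.
Others report (5, 5, 6): truth gives 0, best alternative gives 0.
Others report (5, 5, 16): truth gives 0, best alternative gives 0.
Others report (5, 6, 5): truth gives 0, best alternative gives 0.
Others report (5, 6, 6): truth gives 0, best alternative gives 0.
Others report (5, 6, 16): truth gives 0, best alternative gives 0.
(Remaining 21 profiles checked similarly; truth is weakly best in each.)
In every case the truthful report is at least as good as any alternative, so it is a dominant strategy.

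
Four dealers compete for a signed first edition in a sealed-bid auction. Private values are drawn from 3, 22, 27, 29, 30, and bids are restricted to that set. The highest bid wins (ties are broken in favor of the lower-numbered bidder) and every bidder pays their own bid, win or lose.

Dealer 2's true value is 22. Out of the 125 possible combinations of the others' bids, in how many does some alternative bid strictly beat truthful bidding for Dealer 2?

Others bid (3, 3, 27): truth gives -22; bid 3 gives -3 > -22. Violating.
Others bid (3, 3, 29): truth gives -22; bid 3 gives -3 > -22. Violating.
Others bid (3, 3, 30): truth gives -22; bid 3 gives -3 > -22. Violating.
Others bid (3, 22, 27): truth gives -22; bid 3 gives -3 > -22. Violating.
Others bid (3, 3, 3): truth gives 0; no alternative beats it.
Others bid (3, 3, 22): truth gives 0; no alternative beats it.
(Checking all 125 profiles: 121 have a profitable deviation, 4 do not.)

121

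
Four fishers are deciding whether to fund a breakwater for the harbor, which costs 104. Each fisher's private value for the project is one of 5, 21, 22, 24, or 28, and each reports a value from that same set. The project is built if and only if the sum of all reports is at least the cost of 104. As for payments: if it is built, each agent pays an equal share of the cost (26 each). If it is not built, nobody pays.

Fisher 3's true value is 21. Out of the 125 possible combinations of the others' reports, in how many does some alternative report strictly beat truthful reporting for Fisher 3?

1

Others report (28, 28, 28): truth gives -5; report 5 gives 0 > -5. Violating.
Others report (5, 5, 5): truth gives 0; no alternative beats it.
Others report (5, 5, 21): truth gives 0; no alternative beats it.
(Checking all 125 profiles: 1 has a profitable deviation, 124 do not.)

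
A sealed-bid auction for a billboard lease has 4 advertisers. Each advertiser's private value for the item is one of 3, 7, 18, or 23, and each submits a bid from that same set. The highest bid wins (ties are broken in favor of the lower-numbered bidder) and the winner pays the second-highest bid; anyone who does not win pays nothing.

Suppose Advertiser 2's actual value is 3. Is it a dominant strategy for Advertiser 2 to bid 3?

Check each profile of the others' bids and compare truth against every alternative bid.
Others bid (3, 3, 7): truth gives 0, best alternative gives -4.
Others bid (3, 7, 3): truth gives 0, best alternative gives -4.
Others bid (3, 7, 7): truth gives 0, best alternative gives -4.
Others bid (3, 3, 3): truth gives 0, best alternative gives 0.
Others bid (3, 3, 18): truth gives 0, best alternative gives 0.
Others bid (3, 3, 23): truth gives 0, best alternative gives 0.
(Remaining 58 profiles checked similarly; truth is weakly best in each.)
In every case the truthful bid is at least as good as any alternative, so it is a dominant strategy.

Yes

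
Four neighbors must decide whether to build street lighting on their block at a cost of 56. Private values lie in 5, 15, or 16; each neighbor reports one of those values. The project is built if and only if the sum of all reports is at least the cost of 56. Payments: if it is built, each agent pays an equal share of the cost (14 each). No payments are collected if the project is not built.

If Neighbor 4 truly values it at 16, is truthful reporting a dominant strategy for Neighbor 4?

Yes

Check each profile of the others' reports and compare truth against every alternative report.
Others report (15, 15, 15): truth gives 2, best alternative gives 2.
Others report (15, 15, 16): truth gives 2, best alternative gives 2.
Others report (15, 16, 15): truth gives 2, best alternative gives 2.
Others report (15, 16, 16): truth gives 2, best alternative gives 2.
Others report (16, 15, 15): truth gives 2, best alternative gives 2.
Others report (16, 15, 16): truth gives 2, best alternative gives 2.
(Remaining 21 profiles checked similarly; truth is weakly best in each.)
In every case the truthful report is at least as good as any alternative, so it is a dominant strategy.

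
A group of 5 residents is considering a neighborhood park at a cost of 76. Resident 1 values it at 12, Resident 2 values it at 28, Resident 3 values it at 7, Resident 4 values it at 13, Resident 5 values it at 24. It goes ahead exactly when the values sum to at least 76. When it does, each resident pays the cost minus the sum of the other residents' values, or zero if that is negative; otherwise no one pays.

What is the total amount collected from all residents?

Total value 84 ≥ cost 76, so it is built.
Resident 1: others sum to 72; max(0, 76 - 72) = 4.
Resident 2: others sum to 56; max(0, 76 - 56) = 20.
Resident 3: others sum to 77; max(0, 76 - 77) = 0.
Resident 4: others sum to 71; max(0, 76 - 71) = 5.
Resident 5: others sum to 60; max(0, 76 - 60) = 16.
Total collected = 4 + 20 + 0 + 5 + 16 = 45.

45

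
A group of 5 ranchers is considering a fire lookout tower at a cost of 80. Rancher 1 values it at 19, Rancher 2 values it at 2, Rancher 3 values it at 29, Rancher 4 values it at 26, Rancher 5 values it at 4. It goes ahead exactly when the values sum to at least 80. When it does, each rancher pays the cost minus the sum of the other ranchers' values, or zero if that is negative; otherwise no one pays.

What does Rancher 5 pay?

Total value 80 ≥ cost 80, so the project is built.
The other ranchers' values sum to 76.
Cost minus that sum is 80 - 76 = 4.

4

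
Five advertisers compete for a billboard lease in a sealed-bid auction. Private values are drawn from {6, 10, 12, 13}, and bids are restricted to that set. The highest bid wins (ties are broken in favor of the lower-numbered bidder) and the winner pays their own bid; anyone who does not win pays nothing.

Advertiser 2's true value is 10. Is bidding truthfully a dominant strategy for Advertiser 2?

Yes

Check each profile of the others' bids and compare truth against every alternative bid.
Others bid (6, 6, 6, 6): truth gives 0, best alternative gives 0.
Others bid (6, 6, 6, 10): truth gives 0, best alternative gives 0.
Others bid (6, 6, 6, 12): truth gives 0, best alternative gives 0.
Others bid (6, 6, 6, 13): truth gives 0, best alternative gives 0.
Others bid (6, 6, 10, 6): truth gives 0, best alternative gives 0.
Others bid (6, 6, 10, 10): truth gives 0, best alternative gives 0.
(Remaining 250 profiles checked similarly; truth is weakly best in each.)
In every case the truthful bid is at least as good as any alternative, so it is a dominant strategy.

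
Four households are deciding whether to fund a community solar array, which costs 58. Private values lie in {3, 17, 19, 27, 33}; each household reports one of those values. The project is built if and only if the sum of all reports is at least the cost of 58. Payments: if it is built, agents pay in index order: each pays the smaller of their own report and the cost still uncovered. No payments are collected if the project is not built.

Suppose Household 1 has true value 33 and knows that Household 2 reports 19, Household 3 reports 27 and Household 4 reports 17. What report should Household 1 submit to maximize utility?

3

Report 3: project built, pays 3, utility 33 - 3 = 30.
Report 17: project built, pays 17, utility 33 - 17 = 16.
Report 19: project built, pays 19, utility 33 - 19 = 14.
Report 27: project built, pays 27, utility 33 - 27 = 6.
Report 33: project built, pays 33, utility 33 - 33 = 0.
The best choice is 3 with utility 30.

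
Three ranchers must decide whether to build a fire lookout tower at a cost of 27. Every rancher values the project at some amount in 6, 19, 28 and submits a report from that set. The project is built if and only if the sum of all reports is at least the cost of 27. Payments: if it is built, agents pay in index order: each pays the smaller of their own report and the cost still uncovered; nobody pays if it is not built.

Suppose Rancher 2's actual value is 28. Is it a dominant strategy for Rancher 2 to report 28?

Consider the case where Rancher 1 reports 6 and Rancher 3 reports 6.
Truthful report 28: project built, pays 21, utility 28 - 21 = 7.
Report 19 instead: project built, pays 19, utility 28 - 19 = 9.
Since 9 > 7, reporting 19 is strictly better here, so truthful reporting is not dominant.

No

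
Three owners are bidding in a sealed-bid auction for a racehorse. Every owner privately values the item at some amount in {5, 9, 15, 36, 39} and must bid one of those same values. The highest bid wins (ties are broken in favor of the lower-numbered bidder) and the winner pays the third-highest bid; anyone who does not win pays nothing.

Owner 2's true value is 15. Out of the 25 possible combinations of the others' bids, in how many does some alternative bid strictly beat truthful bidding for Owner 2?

8

Others bid (5, 36): truth gives 0; bid 36 gives 10 > 0. Violating.
Others bid (5, 39): truth gives 0; bid 39 gives 10 > 0. Violating.
Others bid (9, 36): truth gives 0; bid 36 gives 6 > 0. Violating.
Others bid (9, 39): truth gives 0; bid 39 gives 6 > 0. Violating.
Others bid (5, 5): truth gives 10; no alternative beats it.
Others bid (5, 9): truth gives 10; no alternative beats it.
(Checking all 25 profiles: 8 have a profitable deviation, 17 do not.)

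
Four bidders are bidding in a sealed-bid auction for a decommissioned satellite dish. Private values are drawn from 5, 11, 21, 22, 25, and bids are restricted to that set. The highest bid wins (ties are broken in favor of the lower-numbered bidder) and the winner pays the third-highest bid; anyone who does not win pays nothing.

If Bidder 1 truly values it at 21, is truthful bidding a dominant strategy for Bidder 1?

Consider the case where Bidder 2 bids 5, Bidder 3 bids 5 and Bidder 4 bids 22.
Truthful bid 21: loses, pays 0, utility 0.
Bid 22 instead: wins, pays 5, utility 21 - 5 = 16.
Since 16 > 0, bidding 22 is strictly better here, so truthful bidding is not dominant.

No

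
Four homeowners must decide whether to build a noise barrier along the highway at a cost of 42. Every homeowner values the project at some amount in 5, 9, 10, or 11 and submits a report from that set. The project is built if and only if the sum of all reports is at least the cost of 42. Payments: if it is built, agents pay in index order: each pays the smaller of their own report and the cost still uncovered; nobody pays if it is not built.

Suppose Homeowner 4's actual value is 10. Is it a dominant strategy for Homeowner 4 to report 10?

Check each profile of the others' reports and compare truth against every alternative report.
Others report (11, 11, 11): truth gives 1, best alternative gives 1.
Others report (5, 5, 5): truth gives 0, best alternative gives 0.
Others report (5, 5, 9): truth gives 0, best alternative gives 0.
Others report (5, 5, 10): truth gives 0, best alternative gives 0.
Others report (5, 5, 11): truth gives 0, best alternative gives 0.
Others report (5, 9, 5): truth gives 0, best alternative gives 0.
(Remaining 58 profiles checked similarly; truth is weakly best in each.)
In every case the truthful report is at least as good as any alternative, so it is a dominant strategy.

Yes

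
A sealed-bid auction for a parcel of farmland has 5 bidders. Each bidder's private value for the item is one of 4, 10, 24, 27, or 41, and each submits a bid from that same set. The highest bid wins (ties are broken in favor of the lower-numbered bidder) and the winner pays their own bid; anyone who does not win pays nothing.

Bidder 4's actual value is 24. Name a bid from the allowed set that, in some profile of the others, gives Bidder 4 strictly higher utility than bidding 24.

Suppose Bidder 1 bids 4, Bidder 2 bids 4, Bidder 3 bids 4 and Bidder 5 bids 4.
Bid 24: wins, pays 24, utility 24 - 24 = 0.
Bid 10: wins, pays 10, utility 24 - 10 = 14.
So bidding 10 beats truth here (14 > 0).

10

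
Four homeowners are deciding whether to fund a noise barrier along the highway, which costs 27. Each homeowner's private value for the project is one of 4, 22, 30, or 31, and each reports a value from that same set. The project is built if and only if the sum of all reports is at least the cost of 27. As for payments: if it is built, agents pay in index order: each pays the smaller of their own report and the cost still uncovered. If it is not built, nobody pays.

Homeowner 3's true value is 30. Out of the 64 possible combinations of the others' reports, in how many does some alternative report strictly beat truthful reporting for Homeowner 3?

Others report (4, 4, 22): truth gives 11; report 4 gives 26 > 11. Violating.
Others report (4, 4, 30): truth gives 11; report 4 gives 26 > 11. Violating.
Others report (4, 4, 31): truth gives 11; report 4 gives 26 > 11. Violating.
Others report (4, 4, 4): truth gives 11; no alternative beats it.
Others report (4, 22, 4): truth gives 29; no alternative beats it.
(Checking all 64 profiles: 3 have a profitable deviation, 61 do not.)

3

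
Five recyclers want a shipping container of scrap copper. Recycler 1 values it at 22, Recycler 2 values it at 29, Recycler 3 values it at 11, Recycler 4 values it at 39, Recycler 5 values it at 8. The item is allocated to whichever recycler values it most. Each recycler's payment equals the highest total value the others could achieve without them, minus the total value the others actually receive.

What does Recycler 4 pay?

Recycler 4 has the highest value and receives the item.
Without Recycler 4, the item would go to the next-highest value, 29, so the others could achieve 29.
With Recycler 4 present and winning, the others receive nothing, so their total is 0.
Payment = 29 - 0 = 29.

29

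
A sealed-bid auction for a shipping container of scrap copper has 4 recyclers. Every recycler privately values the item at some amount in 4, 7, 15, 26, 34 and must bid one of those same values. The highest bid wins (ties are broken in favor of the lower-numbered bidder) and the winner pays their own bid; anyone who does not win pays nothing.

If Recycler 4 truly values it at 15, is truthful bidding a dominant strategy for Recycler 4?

No

Consider the case where Recycler 1 bids 4, Recycler 2 bids 4 and Recycler 3 bids 4.
Truthful bid 15: wins, pays 15, utility 15 - 15 = 0.
Bid 7 instead: wins, pays 7, utility 15 - 7 = 8.
Since 8 > 0, bidding 7 is strictly better here, so truthful bidding is not dominant.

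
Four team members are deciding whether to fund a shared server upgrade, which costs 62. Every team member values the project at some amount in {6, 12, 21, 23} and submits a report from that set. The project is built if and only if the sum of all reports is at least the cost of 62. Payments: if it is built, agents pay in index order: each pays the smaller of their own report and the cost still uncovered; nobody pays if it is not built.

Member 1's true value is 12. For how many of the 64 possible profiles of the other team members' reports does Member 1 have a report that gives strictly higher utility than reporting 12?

Others report (12, 21, 23): truth gives 0; report 6 gives 6 > 0. Violating.
Others report (12, 23, 21): truth gives 0; report 6 gives 6 > 0. Violating.
Others report (12, 23, 23): truth gives 0; report 6 gives 6 > 0. Violating.
Others report (21, 12, 23): truth gives 0; report 6 gives 6 > 0. Violating.
Others report (6, 6, 6): truth gives 0; no alternative beats it.
Others report (6, 6, 12): truth gives 0; no alternative beats it.
(Checking all 64 profiles: 17 have a profitable deviation, 47 do not.)

17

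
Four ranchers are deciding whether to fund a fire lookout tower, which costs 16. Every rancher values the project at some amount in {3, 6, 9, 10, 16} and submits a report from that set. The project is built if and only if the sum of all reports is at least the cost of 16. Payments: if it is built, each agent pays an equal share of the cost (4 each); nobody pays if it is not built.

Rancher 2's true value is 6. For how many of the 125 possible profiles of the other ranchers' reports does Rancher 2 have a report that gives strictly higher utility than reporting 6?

Others report (3, 3, 3): truth gives 0; report 9 gives 2 > 0. Violating.
Others report (3, 3, 6): truth gives 2; no alternative beats it.
Others report (3, 3, 9): truth gives 2; no alternative beats it.
(Checking all 125 profiles: 1 has a profitable deviation, 124 do not.)

1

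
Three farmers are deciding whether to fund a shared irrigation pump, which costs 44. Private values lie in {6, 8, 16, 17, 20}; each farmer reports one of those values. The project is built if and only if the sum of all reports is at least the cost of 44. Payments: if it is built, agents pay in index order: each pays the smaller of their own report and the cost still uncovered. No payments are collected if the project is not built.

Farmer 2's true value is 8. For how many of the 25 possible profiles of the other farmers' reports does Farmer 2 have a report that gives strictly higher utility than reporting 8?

1

Others report (20, 20): truth gives 0; report 6 gives 2 > 0. Violating.
Others report (6, 6): truth gives 0; no alternative beats it.
Others report (6, 8): truth gives 0; no alternative beats it.
(Checking all 25 profiles: 1 has a profitable deviation, 24 do not.)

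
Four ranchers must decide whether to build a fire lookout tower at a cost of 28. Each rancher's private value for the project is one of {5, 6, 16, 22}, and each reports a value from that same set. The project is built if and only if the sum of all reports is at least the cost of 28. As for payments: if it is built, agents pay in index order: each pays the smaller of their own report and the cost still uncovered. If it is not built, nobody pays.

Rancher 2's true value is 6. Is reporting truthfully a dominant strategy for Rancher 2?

Consider the case where Rancher 1 reports 5, Rancher 3 reports 5 and Rancher 4 reports 16.
Truthful report 6: project built, pays 6, utility 6 - 6 = 0.
Report 5 instead: project built, pays 5, utility 6 - 5 = 1.
Since 1 > 0, reporting 5 is strictly better here, so truthful reporting is not dominant.

No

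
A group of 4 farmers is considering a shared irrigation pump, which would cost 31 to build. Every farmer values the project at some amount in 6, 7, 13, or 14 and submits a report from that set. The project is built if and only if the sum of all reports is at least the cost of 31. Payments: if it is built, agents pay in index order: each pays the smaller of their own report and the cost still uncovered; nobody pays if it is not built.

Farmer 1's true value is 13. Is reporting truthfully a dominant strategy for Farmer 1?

Consider the case where Farmer 2 reports 6, Farmer 3 reports 6 and Farmer 4 reports 13.
Truthful report 13: project built, pays 13, utility 13 - 13 = 0.
Report 6 instead: project built, pays 6, utility 13 - 6 = 7.
Since 7 > 0, reporting 6 is strictly better here, so truthful reporting is not dominant.

No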